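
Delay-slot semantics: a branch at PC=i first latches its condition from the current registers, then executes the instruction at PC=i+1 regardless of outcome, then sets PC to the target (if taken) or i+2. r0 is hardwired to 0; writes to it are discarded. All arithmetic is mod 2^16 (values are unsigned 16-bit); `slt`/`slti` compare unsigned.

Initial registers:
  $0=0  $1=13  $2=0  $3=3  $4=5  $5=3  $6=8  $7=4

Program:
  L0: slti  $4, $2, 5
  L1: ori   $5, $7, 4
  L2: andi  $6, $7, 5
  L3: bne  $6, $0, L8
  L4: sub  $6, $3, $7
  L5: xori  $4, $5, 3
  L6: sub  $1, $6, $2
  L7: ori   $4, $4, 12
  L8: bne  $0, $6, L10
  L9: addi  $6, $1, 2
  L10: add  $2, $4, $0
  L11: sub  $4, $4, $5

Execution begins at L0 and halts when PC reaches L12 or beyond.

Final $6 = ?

15

PC=0  slti  $4, $2, 5        | $0=0 $1=13 $2=0 $3=3 $4=1 $5=3 $6=8 $7=4
PC=1  ori   $5, $7, 4        | $0=0 $1=13 $2=0 $3=3 $4=1 $5=4 $6=8 $7=4
PC=2  andi  $6, $7, 5        | $0=0 $1=13 $2=0 $3=3 $4=1 $5=4 $6=4 $7=4
PC=3  bne  $6, $0, L8        | $0=0 $1=13 $2=0 $3=3 $4=1 $5=4 $6=4 $7=4  [TAKEN]
PC=4  sub  $6, $3, $7        | $0=0 $1=13 $2=0 $3=3 $4=1 $5=4 $6=65535 $7=4
PC=8  bne  $0, $6, L10       | $0=0 $1=13 $2=0 $3=3 $4=1 $5=4 $6=65535 $7=4  [TAKEN]
PC=9  addi  $6, $1, 2        | $0=0 $1=13 $2=0 $3=3 $4=1 $5=4 $6=15 $7=4
PC=10 add  $2, $4, $0        | $0=0 $1=13 $2=1 $3=3 $4=1 $5=4 $6=15 $7=4
PC=11 sub  $4, $4, $5        | $0=0 $1=13 $2=1 $3=3 $4=65533 $5=4 $6=15 $7=4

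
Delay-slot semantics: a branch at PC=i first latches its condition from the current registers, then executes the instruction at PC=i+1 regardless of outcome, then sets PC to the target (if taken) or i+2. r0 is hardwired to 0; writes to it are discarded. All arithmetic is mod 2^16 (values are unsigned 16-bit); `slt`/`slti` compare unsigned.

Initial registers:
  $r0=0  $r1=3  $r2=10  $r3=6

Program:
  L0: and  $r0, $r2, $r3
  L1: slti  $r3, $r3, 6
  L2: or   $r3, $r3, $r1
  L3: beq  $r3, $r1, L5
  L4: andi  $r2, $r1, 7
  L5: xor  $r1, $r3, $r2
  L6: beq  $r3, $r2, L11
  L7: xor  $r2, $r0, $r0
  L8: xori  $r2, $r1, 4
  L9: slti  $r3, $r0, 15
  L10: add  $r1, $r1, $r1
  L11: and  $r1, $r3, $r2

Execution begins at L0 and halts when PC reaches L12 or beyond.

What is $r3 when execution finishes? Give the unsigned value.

  step pc=0: and  $r0, $r2, $r3  regs=(0,3,10,6)
  step pc=1: slti  $r3, $r3, 6  regs=(0,3,10,0)
  step pc=2: or   $r3, $r3, $r1  regs=(0,3,10,3)
  step pc=3: beq  $r3, $r1, L5  cond=T  regs=(0,3,10,3)
  step pc=4: andi  $r2, $r1, 7  regs=(0,3,3,3)
  step pc=5: xor  $r1, $r3, $r2  regs=(0,0,3,3)
  step pc=6: beq  $r3, $r2, L11  cond=T  regs=(0,0,3,3)
  step pc=7: xor  $r2, $r0, $r0  regs=(0,0,0,3)
  step pc=11: and  $r1, $r3, $r2  regs=(0,0,0,3)

3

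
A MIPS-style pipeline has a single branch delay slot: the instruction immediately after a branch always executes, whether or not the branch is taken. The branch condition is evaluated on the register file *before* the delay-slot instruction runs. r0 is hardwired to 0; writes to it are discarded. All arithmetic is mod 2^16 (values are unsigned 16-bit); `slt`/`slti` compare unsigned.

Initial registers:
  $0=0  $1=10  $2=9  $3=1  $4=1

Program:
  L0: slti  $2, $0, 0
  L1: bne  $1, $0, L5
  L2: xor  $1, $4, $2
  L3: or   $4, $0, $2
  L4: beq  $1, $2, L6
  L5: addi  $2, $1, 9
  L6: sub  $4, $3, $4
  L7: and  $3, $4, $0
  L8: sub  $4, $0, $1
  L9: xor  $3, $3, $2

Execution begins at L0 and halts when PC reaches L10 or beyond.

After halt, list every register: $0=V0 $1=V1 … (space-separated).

$0=0 $1=1 $2=10 $3=10 $4=65535

[0] slti  $2, $0, 0  →  {$0:0, $1:10, $2:0, $3:1, $4:1}
[1] bne  $1, $0, L5  →  {$0:0, $1:10, $2:0, $3:1, $4:1}  ⟨branch taken⟩
[2] xor  $1, $4, $2  →  {$0:0, $1:1, $2:0, $3:1, $4:1}
[5] addi  $2, $1, 9  →  {$0:0, $1:1, $2:10, $3:1, $4:1}
[6] sub  $4, $3, $4  →  {$0:0, $1:1, $2:10, $3:1, $4:0}
[7] and  $3, $4, $0  →  {$0:0, $1:1, $2:10, $3:0, $4:0}
[8] sub  $4, $0, $1  →  {$0:0, $1:1, $2:10, $3:0, $4:65535}
[9] xor  $3, $3, $2  →  {$0:0, $1:1, $2:10, $3:10, $4:65535}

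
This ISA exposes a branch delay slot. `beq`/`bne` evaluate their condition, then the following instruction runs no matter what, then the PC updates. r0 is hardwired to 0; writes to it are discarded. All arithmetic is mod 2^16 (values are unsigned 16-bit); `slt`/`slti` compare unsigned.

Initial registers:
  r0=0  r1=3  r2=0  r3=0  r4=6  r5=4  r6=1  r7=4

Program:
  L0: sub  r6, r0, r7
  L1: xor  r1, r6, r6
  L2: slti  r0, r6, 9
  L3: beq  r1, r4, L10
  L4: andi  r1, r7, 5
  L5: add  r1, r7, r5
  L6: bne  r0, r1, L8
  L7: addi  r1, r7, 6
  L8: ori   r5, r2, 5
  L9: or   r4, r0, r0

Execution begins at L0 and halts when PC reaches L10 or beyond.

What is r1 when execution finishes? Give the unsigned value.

10

PC=0  sub  r6, r0, r7        | r0=0 r1=3 r2=0 r3=0 r4=6 r5=4 r6=65532 r7=4
PC=1  xor  r1, r6, r6        | r0=0 r1=0 r2=0 r3=0 r4=6 r5=4 r6=65532 r7=4
PC=2  slti  r0, r6, 9        | r0=0 r1=0 r2=0 r3=0 r4=6 r5=4 r6=65532 r7=4
PC=3  beq  r1, r4, L10       | r0=0 r1=0 r2=0 r3=0 r4=6 r5=4 r6=65532 r7=4  [not taken]
PC=4  andi  r1, r7, 5        | r0=0 r1=4 r2=0 r3=0 r4=6 r5=4 r6=65532 r7=4
PC=5  add  r1, r7, r5        | r0=0 r1=8 r2=0 r3=0 r4=6 r5=4 r6=65532 r7=4
PC=6  bne  r0, r1, L8        | r0=0 r1=8 r2=0 r3=0 r4=6 r5=4 r6=65532 r7=4  [TAKEN]
PC=7  addi  r1, r7, 6        | r0=0 r1=10 r2=0 r3=0 r4=6 r5=4 r6=65532 r7=4
PC=8  ori   r5, r2, 5        | r0=0 r1=10 r2=0 r3=0 r4=6 r5=5 r6=65532 r7=4
PC=9  or   r4, r0, r0        | r0=0 r1=10 r2=0 r3=0 r4=0 r5=5 r6=65532 r7=4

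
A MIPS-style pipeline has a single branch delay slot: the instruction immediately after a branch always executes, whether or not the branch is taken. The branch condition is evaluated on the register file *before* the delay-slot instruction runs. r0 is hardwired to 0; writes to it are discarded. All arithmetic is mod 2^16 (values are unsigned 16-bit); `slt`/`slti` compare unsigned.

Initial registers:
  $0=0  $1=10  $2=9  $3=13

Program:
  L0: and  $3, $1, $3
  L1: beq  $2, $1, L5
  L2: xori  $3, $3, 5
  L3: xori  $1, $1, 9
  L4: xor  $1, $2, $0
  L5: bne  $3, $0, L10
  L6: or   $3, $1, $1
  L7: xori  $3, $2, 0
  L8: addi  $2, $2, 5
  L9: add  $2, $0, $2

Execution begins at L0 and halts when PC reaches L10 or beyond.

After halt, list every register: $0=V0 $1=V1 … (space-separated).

[0] and  $3, $1, $3  →  {$0:0, $1:10, $2:9, $3:8}
[1] beq  $2, $1, L5  →  {$0:0, $1:10, $2:9, $3:8}  ⟨branch fallthrough⟩
[2] xori  $3, $3, 5  →  {$0:0, $1:10, $2:9, $3:13}
[3] xori  $1, $1, 9  →  {$0:0, $1:3, $2:9, $3:13}
[4] xor  $1, $2, $0  →  {$0:0, $1:9, $2:9, $3:13}
[5] bne  $3, $0, L10  →  {$0:0, $1:9, $2:9, $3:13}  ⟨branch taken⟩
[6] or   $3, $1, $1  →  {$0:0, $1:9, $2:9, $3:9}

$0=0 $1=9 $2=9 $3=9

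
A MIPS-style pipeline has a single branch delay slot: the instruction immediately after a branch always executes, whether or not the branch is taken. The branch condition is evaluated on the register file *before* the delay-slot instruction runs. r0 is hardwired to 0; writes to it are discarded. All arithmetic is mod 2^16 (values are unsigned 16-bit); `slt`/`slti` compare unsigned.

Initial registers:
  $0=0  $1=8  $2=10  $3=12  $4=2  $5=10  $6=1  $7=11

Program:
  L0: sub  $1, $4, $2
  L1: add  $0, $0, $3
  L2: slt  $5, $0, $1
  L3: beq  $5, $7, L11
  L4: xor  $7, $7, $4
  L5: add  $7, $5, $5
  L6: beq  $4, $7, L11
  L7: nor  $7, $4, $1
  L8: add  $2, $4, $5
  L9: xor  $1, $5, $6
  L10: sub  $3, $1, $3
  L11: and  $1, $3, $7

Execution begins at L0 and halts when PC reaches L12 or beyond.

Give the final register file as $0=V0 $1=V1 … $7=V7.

PC=0  sub  $1, $4, $2        | $0=0 $1=65528 $2=10 $3=12 $4=2 $5=10 $6=1 $7=11
PC=1  add  $0, $0, $3        | $0=0 $1=65528 $2=10 $3=12 $4=2 $5=10 $6=1 $7=11
PC=2  slt  $5, $0, $1        | $0=0 $1=65528 $2=10 $3=12 $4=2 $5=1 $6=1 $7=11
PC=3  beq  $5, $7, L11       | $0=0 $1=65528 $2=10 $3=12 $4=2 $5=1 $6=1 $7=11  [not taken]
PC=4  xor  $7, $7, $4        | $0=0 $1=65528 $2=10 $3=12 $4=2 $5=1 $6=1 $7=9
PC=5  add  $7, $5, $5        | $0=0 $1=65528 $2=10 $3=12 $4=2 $5=1 $6=1 $7=2
PC=6  beq  $4, $7, L11       | $0=0 $1=65528 $2=10 $3=12 $4=2 $5=1 $6=1 $7=2  [TAKEN]
PC=7  nor  $7, $4, $1        | $0=0 $1=65528 $2=10 $3=12 $4=2 $5=1 $6=1 $7=5
PC=11 and  $1, $3, $7        | $0=0 $1=4 $2=10 $3=12 $4=2 $5=1 $6=1 $7=5

$0=0 $1=4 $2=10 $3=12 $4=2 $5=1 $6=1 $7=5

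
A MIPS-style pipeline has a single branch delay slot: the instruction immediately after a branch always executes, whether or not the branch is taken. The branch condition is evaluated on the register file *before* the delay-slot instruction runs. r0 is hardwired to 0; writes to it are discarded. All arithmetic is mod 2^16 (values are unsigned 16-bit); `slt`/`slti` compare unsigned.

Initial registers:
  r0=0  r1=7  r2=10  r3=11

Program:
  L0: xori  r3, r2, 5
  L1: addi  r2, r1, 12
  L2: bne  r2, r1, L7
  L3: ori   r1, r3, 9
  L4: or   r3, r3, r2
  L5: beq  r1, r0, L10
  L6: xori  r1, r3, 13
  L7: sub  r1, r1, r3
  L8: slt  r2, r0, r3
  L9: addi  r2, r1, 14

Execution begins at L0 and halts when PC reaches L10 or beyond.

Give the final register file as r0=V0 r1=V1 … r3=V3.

  step pc=0: xori  r3, r2, 5  regs=(0,7,10,15)
  step pc=1: addi  r2, r1, 12  regs=(0,7,19,15)
  step pc=2: bne  r2, r1, L7  cond=T  regs=(0,7,19,15)
  step pc=3: ori   r1, r3, 9  regs=(0,15,19,15)
  step pc=7: sub  r1, r1, r3  regs=(0,0,19,15)
  step pc=8: slt  r2, r0, r3  regs=(0,0,1,15)
  step pc=9: addi  r2, r1, 14  regs=(0,0,14,15)

r0=0 r1=0 r2=14 r3=15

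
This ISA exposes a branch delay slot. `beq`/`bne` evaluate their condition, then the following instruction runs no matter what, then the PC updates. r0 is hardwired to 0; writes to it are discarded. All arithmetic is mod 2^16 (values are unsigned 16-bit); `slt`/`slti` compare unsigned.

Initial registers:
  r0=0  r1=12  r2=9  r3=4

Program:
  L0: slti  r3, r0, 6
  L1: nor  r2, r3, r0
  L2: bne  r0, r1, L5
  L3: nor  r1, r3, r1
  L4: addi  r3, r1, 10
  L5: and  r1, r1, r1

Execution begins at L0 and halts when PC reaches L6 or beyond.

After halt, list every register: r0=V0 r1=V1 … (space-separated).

  step pc=0: slti  r3, r0, 6  regs=(0,12,9,1)
  step pc=1: nor  r2, r3, r0  regs=(0,12,65534,1)
  step pc=2: bne  r0, r1, L5  cond=T  regs=(0,12,65534,1)
  step pc=3: nor  r1, r3, r1  regs=(0,65522,65534,1)
  step pc=5: and  r1, r1, r1  regs=(0,65522,65534,1)

r0=0 r1=65522 r2=65534 r3=1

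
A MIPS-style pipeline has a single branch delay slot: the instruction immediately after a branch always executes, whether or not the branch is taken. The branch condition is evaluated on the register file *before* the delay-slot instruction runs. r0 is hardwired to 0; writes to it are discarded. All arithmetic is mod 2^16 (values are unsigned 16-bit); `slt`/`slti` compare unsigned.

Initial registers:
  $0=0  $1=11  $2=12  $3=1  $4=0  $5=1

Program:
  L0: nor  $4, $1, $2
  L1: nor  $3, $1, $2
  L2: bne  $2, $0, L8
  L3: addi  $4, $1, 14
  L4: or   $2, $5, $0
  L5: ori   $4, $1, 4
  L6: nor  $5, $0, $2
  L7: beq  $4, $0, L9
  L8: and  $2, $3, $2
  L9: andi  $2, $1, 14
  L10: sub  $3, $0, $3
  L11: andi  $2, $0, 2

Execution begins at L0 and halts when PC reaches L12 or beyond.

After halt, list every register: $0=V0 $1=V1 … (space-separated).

  step pc=0: nor  $4, $1, $2  regs=(0,11,12,1,65520,1)
  step pc=1: nor  $3, $1, $2  regs=(0,11,12,65520,65520,1)
  step pc=2: bne  $2, $0, L8  cond=T  regs=(0,11,12,65520,65520,1)
  step pc=3: addi  $4, $1, 14  regs=(0,11,12,65520,25,1)
  step pc=8: and  $2, $3, $2  regs=(0,11,0,65520,25,1)
  step pc=9: andi  $2, $1, 14  regs=(0,11,10,65520,25,1)
  step pc=10: sub  $3, $0, $3  regs=(0,11,10,16,25,1)
  step pc=11: andi  $2, $0, 2  regs=(0,11,0,16,25,1)

$0=0 $1=11 $2=0 $3=16 $4=25 $5=1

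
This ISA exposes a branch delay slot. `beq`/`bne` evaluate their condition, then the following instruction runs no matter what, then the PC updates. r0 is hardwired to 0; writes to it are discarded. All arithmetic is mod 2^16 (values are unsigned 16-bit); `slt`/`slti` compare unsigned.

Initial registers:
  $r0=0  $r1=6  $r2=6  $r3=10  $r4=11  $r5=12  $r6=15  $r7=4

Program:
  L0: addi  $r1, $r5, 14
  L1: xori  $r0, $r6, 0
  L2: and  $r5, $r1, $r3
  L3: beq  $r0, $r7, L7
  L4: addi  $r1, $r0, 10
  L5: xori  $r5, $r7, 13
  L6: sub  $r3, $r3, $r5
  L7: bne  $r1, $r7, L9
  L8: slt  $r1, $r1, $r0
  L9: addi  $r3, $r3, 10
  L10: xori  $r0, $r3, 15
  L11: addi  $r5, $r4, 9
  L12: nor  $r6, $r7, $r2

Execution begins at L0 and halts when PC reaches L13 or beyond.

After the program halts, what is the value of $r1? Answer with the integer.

0

  step pc=0: addi  $r1, $r5, 14  regs=(0,26,6,10,11,12,15,4)
  step pc=1: xori  $r0, $r6, 0  regs=(0,26,6,10,11,12,15,4)
  step pc=2: and  $r5, $r1, $r3  regs=(0,26,6,10,11,10,15,4)
  step pc=3: beq  $r0, $r7, L7  cond=F  regs=(0,26,6,10,11,10,15,4)
  step pc=4: addi  $r1, $r0, 10  regs=(0,10,6,10,11,10,15,4)
  step pc=5: xori  $r5, $r7, 13  regs=(0,10,6,10,11,9,15,4)
  step pc=6: sub  $r3, $r3, $r5  regs=(0,10,6,1,11,9,15,4)
  step pc=7: bne  $r1, $r7, L9  cond=T  regs=(0,10,6,1,11,9,15,4)
  step pc=8: slt  $r1, $r1, $r0  regs=(0,0,6,1,11,9,15,4)
  step pc=9: addi  $r3, $r3, 10  regs=(0,0,6,11,11,9,15,4)
  step pc=10: xori  $r0, $r3, 15  regs=(0,0,6,11,11,9,15,4)
  step pc=11: addi  $r5, $r4, 9  regs=(0,0,6,11,11,20,15,4)
  step pc=12: nor  $r6, $r7, $r2  regs=(0,0,6,11,11,20,65529,4)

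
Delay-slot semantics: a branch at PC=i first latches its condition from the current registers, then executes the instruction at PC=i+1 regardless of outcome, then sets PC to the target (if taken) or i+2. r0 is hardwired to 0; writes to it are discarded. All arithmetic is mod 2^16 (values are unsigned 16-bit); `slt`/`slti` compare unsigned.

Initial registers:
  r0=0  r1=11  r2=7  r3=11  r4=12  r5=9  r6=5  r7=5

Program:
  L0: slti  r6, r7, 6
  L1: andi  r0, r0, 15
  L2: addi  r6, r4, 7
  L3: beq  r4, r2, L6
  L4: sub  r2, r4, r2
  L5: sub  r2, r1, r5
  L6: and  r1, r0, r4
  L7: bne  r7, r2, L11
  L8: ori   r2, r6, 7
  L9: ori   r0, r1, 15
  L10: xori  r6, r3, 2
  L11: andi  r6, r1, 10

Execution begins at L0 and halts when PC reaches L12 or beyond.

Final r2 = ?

#0 slti  r6, r7, 6 ; 0/11/7/11/12/9/1/5
#1 andi  r0, r0, 15 ; 0/11/7/11/12/9/1/5
#2 addi  r6, r4, 7 ; 0/11/7/11/12/9/19/5
#3 beq  r4, r2, L6 ; 0/11/7/11/12/9/19/5 ; →fallthru
#4 sub  r2, r4, r2 ; 0/11/5/11/12/9/19/5
#5 sub  r2, r1, r5 ; 0/11/2/11/12/9/19/5
#6 and  r1, r0, r4 ; 0/0/2/11/12/9/19/5
#7 bne  r7, r2, L11 ; 0/0/2/11/12/9/19/5 ; →target
#8 ori   r2, r6, 7 ; 0/0/23/11/12/9/19/5
#11 andi  r6, r1, 10 ; 0/0/23/11/12/9/0/5

23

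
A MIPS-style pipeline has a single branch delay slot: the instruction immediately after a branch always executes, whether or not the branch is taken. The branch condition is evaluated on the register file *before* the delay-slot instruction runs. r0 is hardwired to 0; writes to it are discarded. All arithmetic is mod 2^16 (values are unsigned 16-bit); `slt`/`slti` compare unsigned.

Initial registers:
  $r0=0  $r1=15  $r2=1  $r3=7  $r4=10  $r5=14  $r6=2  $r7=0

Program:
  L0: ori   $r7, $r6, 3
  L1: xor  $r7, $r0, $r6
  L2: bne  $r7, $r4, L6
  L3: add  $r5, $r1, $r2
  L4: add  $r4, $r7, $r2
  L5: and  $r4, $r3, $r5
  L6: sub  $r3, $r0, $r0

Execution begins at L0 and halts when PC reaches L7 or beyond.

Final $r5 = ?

16

PC=0  ori   $r7, $r6, 3      | $r0=0 $r1=15 $r2=1 $r3=7 $r4=10 $r5=14 $r6=2 $r7=3
PC=1  xor  $r7, $r0, $r6     | $r0=0 $r1=15 $r2=1 $r3=7 $r4=10 $r5=14 $r6=2 $r7=2
PC=2  bne  $r7, $r4, L6      | $r0=0 $r1=15 $r2=1 $r3=7 $r4=10 $r5=14 $r6=2 $r7=2  [TAKEN]
PC=3  add  $r5, $r1, $r2     | $r0=0 $r1=15 $r2=1 $r3=7 $r4=10 $r5=16 $r6=2 $r7=2
PC=6  sub  $r3, $r0, $r0     | $r0=0 $r1=15 $r2=1 $r3=0 $r4=10 $r5=16 $r6=2 $r7=2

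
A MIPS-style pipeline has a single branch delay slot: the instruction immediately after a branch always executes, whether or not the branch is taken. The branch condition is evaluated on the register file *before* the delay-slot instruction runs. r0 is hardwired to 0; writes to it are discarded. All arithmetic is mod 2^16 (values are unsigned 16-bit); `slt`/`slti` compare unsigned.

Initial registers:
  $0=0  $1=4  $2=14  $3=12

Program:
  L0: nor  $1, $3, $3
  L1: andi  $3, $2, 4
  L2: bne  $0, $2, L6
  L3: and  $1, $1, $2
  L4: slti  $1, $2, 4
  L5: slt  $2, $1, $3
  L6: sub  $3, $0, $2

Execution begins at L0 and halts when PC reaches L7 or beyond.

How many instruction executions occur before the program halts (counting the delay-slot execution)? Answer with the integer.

[0] nor  $1, $3, $3  →  {$0:0, $1:65523, $2:14, $3:12}
[1] andi  $3, $2, 4  →  {$0:0, $1:65523, $2:14, $3:4}
[2] bne  $0, $2, L6  →  {$0:0, $1:65523, $2:14, $3:4}  ⟨branch taken⟩
[3] and  $1, $1, $2  →  {$0:0, $1:2, $2:14, $3:4}
[6] sub  $3, $0, $2  →  {$0:0, $1:2, $2:14, $3:65522}

5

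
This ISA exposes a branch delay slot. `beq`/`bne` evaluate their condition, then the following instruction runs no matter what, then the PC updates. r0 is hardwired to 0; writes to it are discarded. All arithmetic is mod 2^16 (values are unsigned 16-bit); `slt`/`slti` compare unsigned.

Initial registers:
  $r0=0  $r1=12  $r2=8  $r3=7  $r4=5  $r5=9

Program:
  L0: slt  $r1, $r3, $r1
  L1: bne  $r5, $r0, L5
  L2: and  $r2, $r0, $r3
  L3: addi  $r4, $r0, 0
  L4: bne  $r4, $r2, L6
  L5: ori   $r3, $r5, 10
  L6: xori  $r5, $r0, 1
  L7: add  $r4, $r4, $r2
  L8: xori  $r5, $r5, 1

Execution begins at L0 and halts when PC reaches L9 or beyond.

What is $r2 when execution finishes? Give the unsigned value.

0

PC=0  slt  $r1, $r3, $r1     | $r0=0 $r1=1 $r2=8 $r3=7 $r4=5 $r5=9
PC=1  bne  $r5, $r0, L5      | $r0=0 $r1=1 $r2=8 $r3=7 $r4=5 $r5=9  [TAKEN]
PC=2  and  $r2, $r0, $r3     | $r0=0 $r1=1 $r2=0 $r3=7 $r4=5 $r5=9
PC=5  ori   $r3, $r5, 10     | $r0=0 $r1=1 $r2=0 $r3=11 $r4=5 $r5=9
PC=6  xori  $r5, $r0, 1      | $r0=0 $r1=1 $r2=0 $r3=11 $r4=5 $r5=1
PC=7  add  $r4, $r4, $r2     | $r0=0 $r1=1 $r2=0 $r3=11 $r4=5 $r5=1
PC=8  xori  $r5, $r5, 1      | $r0=0 $r1=1 $r2=0 $r3=11 $r4=5 $r5=0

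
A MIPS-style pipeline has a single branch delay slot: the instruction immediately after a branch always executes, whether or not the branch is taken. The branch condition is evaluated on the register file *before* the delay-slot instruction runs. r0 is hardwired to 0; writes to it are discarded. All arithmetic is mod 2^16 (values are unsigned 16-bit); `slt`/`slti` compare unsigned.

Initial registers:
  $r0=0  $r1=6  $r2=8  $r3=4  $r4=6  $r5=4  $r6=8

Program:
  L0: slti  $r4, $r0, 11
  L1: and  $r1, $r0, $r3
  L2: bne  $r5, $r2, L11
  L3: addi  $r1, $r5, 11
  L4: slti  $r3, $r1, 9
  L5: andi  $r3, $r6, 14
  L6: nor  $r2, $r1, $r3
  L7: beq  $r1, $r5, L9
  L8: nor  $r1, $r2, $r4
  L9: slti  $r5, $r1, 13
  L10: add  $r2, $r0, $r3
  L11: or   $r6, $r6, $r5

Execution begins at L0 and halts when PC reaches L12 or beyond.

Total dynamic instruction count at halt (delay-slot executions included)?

5

PC=0  slti  $r4, $r0, 11     | $r0=0 $r1=6 $r2=8 $r3=4 $r4=1 $r5=4 $r6=8
PC=1  and  $r1, $r0, $r3     | $r0=0 $r1=0 $r2=8 $r3=4 $r4=1 $r5=4 $r6=8
PC=2  bne  $r5, $r2, L11     | $r0=0 $r1=0 $r2=8 $r3=4 $r4=1 $r5=4 $r6=8  [TAKEN]
PC=3  addi  $r1, $r5, 11     | $r0=0 $r1=15 $r2=8 $r3=4 $r4=1 $r5=4 $r6=8
PC=11 or   $r6, $r6, $r5     | $r0=0 $r1=15 $r2=8 $r3=4 $r4=1 $r5=4 $r6=12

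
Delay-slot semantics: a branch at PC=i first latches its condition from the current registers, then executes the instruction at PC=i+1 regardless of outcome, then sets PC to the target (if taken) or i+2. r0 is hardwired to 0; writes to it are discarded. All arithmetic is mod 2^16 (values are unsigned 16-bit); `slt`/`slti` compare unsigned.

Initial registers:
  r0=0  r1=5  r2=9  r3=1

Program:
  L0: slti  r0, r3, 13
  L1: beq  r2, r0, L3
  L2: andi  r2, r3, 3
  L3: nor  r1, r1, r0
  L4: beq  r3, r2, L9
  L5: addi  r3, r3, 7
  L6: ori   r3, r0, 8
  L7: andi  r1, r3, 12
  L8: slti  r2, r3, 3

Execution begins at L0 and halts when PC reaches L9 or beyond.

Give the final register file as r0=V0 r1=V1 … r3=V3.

[0] slti  r0, r3, 13  →  {r0:0, r1:5, r2:9, r3:1}
[1] beq  r2, r0, L3  →  {r0:0, r1:5, r2:9, r3:1}  ⟨branch fallthrough⟩
[2] andi  r2, r3, 3  →  {r0:0, r1:5, r2:1, r3:1}
[3] nor  r1, r1, r0  →  {r0:0, r1:65530, r2:1, r3:1}
[4] beq  r3, r2, L9  →  {r0:0, r1:65530, r2:1, r3:1}  ⟨branch taken⟩
[5] addi  r3, r3, 7  →  {r0:0, r1:65530, r2:1, r3:8}

r0=0 r1=65530 r2=1 r3=8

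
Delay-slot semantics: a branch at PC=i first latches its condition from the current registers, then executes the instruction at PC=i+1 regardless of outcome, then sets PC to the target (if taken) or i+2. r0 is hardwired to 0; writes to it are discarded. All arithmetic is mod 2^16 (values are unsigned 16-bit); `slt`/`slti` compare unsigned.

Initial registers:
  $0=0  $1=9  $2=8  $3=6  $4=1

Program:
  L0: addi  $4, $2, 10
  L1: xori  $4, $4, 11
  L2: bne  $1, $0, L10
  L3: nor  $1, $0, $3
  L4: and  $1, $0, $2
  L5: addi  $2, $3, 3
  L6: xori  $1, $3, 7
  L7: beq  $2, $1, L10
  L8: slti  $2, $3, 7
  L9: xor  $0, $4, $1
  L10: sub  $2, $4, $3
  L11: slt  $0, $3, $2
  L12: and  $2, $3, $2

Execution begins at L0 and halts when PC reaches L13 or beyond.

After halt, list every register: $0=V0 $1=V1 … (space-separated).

[0] addi  $4, $2, 10  →  {$0:0, $1:9, $2:8, $3:6, $4:18}
[1] xori  $4, $4, 11  →  {$0:0, $1:9, $2:8, $3:6, $4:25}
[2] bne  $1, $0, L10  →  {$0:0, $1:9, $2:8, $3:6, $4:25}  ⟨branch taken⟩
[3] nor  $1, $0, $3  →  {$0:0, $1:65529, $2:8, $3:6, $4:25}
[10] sub  $2, $4, $3  →  {$0:0, $1:65529, $2:19, $3:6, $4:25}
[11] slt  $0, $3, $2  →  {$0:0, $1:65529, $2:19, $3:6, $4:25}
[12] and  $2, $3, $2  →  {$0:0, $1:65529, $2:2, $3:6, $4:25}

$0=0 $1=65529 $2=2 $3=6 $4=25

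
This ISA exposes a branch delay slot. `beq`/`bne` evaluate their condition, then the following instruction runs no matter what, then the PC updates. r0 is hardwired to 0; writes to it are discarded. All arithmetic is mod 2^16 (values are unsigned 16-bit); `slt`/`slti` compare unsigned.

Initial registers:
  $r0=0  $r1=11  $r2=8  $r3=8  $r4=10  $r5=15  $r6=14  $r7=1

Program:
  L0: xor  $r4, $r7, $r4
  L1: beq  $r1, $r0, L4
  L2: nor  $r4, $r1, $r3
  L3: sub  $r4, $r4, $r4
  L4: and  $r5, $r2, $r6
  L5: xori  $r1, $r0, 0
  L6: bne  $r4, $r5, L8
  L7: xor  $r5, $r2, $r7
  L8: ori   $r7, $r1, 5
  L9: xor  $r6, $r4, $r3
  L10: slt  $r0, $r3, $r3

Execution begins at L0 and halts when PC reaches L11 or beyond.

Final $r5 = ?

9

[0] xor  $r4, $r7, $r4  →  {$r0:0, $r1:11, $r2:8, $r3:8, $r4:11, $r5:15, $r6:14, $r7:1}
[1] beq  $r1, $r0, L4  →  {$r0:0, $r1:11, $r2:8, $r3:8, $r4:11, $r5:15, $r6:14, $r7:1}  ⟨branch fallthrough⟩
[2] nor  $r4, $r1, $r3  →  {$r0:0, $r1:11, $r2:8, $r3:8, $r4:65524, $r5:15, $r6:14, $r7:1}
[3] sub  $r4, $r4, $r4  →  {$r0:0, $r1:11, $r2:8, $r3:8, $r4:0, $r5:15, $r6:14, $r7:1}
[4] and  $r5, $r2, $r6  →  {$r0:0, $r1:11, $r2:8, $r3:8, $r4:0, $r5:8, $r6:14, $r7:1}
[5] xori  $r1, $r0, 0  →  {$r0:0, $r1:0, $r2:8, $r3:8, $r4:0, $r5:8, $r6:14, $r7:1}
[6] bne  $r4, $r5, L8  →  {$r0:0, $r1:0, $r2:8, $r3:8, $r4:0, $r5:8, $r6:14, $r7:1}  ⟨branch taken⟩
[7] xor  $r5, $r2, $r7  →  {$r0:0, $r1:0, $r2:8, $r3:8, $r4:0, $r5:9, $r6:14, $r7:1}
[8] ori   $r7, $r1, 5  →  {$r0:0, $r1:0, $r2:8, $r3:8, $r4:0, $r5:9, $r6:14, $r7:5}
[9] xor  $r6, $r4, $r3  →  {$r0:0, $r1:0, $r2:8, $r3:8, $r4:0, $r5:9, $r6:8, $r7:5}
[10] slt  $r0, $r3, $r3  →  {$r0:0, $r1:0, $r2:8, $r3:8, $r4:0, $r5:9, $r6:8, $r7:5}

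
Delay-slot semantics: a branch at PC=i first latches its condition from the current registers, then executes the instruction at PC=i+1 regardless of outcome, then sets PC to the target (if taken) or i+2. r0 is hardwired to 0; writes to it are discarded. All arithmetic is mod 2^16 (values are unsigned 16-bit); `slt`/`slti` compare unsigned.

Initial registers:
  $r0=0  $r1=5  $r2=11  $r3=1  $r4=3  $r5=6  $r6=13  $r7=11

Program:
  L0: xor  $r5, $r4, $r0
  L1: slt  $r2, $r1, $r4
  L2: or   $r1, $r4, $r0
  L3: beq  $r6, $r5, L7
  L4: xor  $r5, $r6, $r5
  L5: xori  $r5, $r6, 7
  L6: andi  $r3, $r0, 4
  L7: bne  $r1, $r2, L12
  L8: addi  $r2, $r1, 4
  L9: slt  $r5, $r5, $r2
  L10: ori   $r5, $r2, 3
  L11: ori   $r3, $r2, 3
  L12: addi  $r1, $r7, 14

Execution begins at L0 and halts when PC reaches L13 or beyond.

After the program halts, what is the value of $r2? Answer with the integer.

7

  step pc=0: xor  $r5, $r4, $r0  regs=(0,5,11,1,3,3,13,11)
  step pc=1: slt  $r2, $r1, $r4  regs=(0,5,0,1,3,3,13,11)
  step pc=2: or   $r1, $r4, $r0  regs=(0,3,0,1,3,3,13,11)
  step pc=3: beq  $r6, $r5, L7  cond=F  regs=(0,3,0,1,3,3,13,11)
  step pc=4: xor  $r5, $r6, $r5  regs=(0,3,0,1,3,14,13,11)
  step pc=5: xori  $r5, $r6, 7  regs=(0,3,0,1,3,10,13,11)
  step pc=6: andi  $r3, $r0, 4  regs=(0,3,0,0,3,10,13,11)
  step pc=7: bne  $r1, $r2, L12  cond=T  regs=(0,3,0,0,3,10,13,11)
  step pc=8: addi  $r2, $r1, 4  regs=(0,3,7,0,3,10,13,11)
  step pc=12: addi  $r1, $r7, 14  regs=(0,25,7,0,3,10,13,11)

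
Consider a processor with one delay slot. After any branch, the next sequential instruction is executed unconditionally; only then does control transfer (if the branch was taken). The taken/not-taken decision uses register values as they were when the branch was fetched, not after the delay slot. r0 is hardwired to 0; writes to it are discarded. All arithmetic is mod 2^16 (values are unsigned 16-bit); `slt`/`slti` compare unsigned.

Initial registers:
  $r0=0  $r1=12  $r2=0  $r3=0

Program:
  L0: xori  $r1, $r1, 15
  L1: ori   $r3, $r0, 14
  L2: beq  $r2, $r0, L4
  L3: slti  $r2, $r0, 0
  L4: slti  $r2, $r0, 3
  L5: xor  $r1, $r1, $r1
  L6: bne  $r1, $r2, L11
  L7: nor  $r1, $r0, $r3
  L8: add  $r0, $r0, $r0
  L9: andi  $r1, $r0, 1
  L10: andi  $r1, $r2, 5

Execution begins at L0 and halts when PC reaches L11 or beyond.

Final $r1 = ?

65521

  step pc=0: xori  $r1, $r1, 15  regs=(0,3,0,0)
  step pc=1: ori   $r3, $r0, 14  regs=(0,3,0,14)
  step pc=2: beq  $r2, $r0, L4  cond=T  regs=(0,3,0,14)
  step pc=3: slti  $r2, $r0, 0  regs=(0,3,0,14)
  step pc=4: slti  $r2, $r0, 3  regs=(0,3,1,14)
  step pc=5: xor  $r1, $r1, $r1  regs=(0,0,1,14)
  step pc=6: bne  $r1, $r2, L11  cond=T  regs=(0,0,1,14)
  step pc=7: nor  $r1, $r0, $r3  regs=(0,65521,1,14)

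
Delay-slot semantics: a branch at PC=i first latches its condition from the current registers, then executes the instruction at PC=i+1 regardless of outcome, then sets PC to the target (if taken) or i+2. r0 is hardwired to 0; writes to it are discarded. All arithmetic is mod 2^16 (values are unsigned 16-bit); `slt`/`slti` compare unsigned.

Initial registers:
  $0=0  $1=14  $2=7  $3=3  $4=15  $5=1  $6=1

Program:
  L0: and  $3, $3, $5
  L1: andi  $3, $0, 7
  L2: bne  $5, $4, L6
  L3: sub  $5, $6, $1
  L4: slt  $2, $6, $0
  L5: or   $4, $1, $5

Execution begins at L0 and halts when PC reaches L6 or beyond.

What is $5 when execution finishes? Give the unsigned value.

#0 and  $3, $3, $5 ; 0/14/7/1/15/1/1
#1 andi  $3, $0, 7 ; 0/14/7/0/15/1/1
#2 bne  $5, $4, L6 ; 0/14/7/0/15/1/1 ; →target
#3 sub  $5, $6, $1 ; 0/14/7/0/15/65523/1

65523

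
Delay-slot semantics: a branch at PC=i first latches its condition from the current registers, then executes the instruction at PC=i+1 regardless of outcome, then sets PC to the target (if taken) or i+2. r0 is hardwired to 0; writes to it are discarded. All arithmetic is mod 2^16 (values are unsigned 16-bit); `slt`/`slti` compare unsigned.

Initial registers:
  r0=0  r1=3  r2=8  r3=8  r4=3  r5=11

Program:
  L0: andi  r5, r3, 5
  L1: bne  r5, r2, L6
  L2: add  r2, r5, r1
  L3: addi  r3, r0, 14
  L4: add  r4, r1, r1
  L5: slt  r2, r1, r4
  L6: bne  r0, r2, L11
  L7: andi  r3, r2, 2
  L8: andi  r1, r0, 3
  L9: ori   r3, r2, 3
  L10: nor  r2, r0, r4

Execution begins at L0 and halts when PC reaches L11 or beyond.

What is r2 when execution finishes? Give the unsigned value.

[0] andi  r5, r3, 5  →  {r0:0, r1:3, r2:8, r3:8, r4:3, r5:0}
[1] bne  r5, r2, L6  →  {r0:0, r1:3, r2:8, r3:8, r4:3, r5:0}  ⟨branch taken⟩
[2] add  r2, r5, r1  →  {r0:0, r1:3, r2:3, r3:8, r4:3, r5:0}
[6] bne  r0, r2, L11  →  {r0:0, r1:3, r2:3, r3:8, r4:3, r5:0}  ⟨branch taken⟩
[7] andi  r3, r2, 2  →  {r0:0, r1:3, r2:3, r3:2, r4:3, r5:0}

3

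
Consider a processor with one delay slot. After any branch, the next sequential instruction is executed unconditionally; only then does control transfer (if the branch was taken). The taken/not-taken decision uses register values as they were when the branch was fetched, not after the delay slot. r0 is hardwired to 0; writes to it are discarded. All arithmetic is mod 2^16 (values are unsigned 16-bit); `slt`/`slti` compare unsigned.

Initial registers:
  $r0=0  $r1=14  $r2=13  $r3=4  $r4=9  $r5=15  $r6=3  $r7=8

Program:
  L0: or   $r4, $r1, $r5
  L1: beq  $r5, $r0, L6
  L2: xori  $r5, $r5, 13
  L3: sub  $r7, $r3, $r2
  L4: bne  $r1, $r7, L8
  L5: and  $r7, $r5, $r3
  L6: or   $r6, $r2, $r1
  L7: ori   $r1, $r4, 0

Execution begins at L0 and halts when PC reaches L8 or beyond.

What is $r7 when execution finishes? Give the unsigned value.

0

[0] or   $r4, $r1, $r5  →  {$r0:0, $r1:14, $r2:13, $r3:4, $r4:15, $r5:15, $r6:3, $r7:8}
[1] beq  $r5, $r0, L6  →  {$r0:0, $r1:14, $r2:13, $r3:4, $r4:15, $r5:15, $r6:3, $r7:8}  ⟨branch fallthrough⟩
[2] xori  $r5, $r5, 13  →  {$r0:0, $r1:14, $r2:13, $r3:4, $r4:15, $r5:2, $r6:3, $r7:8}
[3] sub  $r7, $r3, $r2  →  {$r0:0, $r1:14, $r2:13, $r3:4, $r4:15, $r5:2, $r6:3, $r7:65527}
[4] bne  $r1, $r7, L8  →  {$r0:0, $r1:14, $r2:13, $r3:4, $r4:15, $r5:2, $r6:3, $r7:65527}  ⟨branch taken⟩
[5] and  $r7, $r5, $r3  →  {$r0:0, $r1:14, $r2:13, $r3:4, $r4:15, $r5:2, $r6:3, $r7:0}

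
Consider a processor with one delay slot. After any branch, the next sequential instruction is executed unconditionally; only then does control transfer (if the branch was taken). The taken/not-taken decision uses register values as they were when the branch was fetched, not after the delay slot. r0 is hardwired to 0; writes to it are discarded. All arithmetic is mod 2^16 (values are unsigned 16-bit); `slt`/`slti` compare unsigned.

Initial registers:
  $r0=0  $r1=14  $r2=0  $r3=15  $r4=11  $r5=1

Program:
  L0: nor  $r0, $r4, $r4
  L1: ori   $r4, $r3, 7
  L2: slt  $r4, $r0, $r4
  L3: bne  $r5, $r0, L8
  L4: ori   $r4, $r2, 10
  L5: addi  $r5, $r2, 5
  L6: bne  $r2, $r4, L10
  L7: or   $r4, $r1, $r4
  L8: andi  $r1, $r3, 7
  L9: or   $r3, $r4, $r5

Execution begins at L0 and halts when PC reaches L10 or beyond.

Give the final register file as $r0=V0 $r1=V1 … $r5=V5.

[0] nor  $r0, $r4, $r4  →  {$r0:0, $r1:14, $r2:0, $r3:15, $r4:11, $r5:1}
[1] ori   $r4, $r3, 7  →  {$r0:0, $r1:14, $r2:0, $r3:15, $r4:15, $r5:1}
[2] slt  $r4, $r0, $r4  →  {$r0:0, $r1:14, $r2:0, $r3:15, $r4:1, $r5:1}
[3] bne  $r5, $r0, L8  →  {$r0:0, $r1:14, $r2:0, $r3:15, $r4:1, $r5:1}  ⟨branch taken⟩
[4] ori   $r4, $r2, 10  →  {$r0:0, $r1:14, $r2:0, $r3:15, $r4:10, $r5:1}
[8] andi  $r1, $r3, 7  →  {$r0:0, $r1:7, $r2:0, $r3:15, $r4:10, $r5:1}
[9] or   $r3, $r4, $r5  →  {$r0:0, $r1:7, $r2:0, $r3:11, $r4:10, $r5:1}

$r0=0 $r1=7 $r2=0 $r3=11 $r4=10 $r5=1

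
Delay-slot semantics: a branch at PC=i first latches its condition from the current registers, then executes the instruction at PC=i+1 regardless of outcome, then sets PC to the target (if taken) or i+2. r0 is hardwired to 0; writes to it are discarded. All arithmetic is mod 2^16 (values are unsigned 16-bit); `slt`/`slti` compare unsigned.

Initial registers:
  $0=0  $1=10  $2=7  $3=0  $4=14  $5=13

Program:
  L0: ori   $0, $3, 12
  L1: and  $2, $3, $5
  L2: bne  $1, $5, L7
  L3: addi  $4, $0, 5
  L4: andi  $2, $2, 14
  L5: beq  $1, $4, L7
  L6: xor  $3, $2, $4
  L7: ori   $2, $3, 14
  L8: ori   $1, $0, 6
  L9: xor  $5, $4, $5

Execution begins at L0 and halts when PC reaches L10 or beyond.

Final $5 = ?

#0 ori   $0, $3, 12 ; 0/10/7/0/14/13
#1 and  $2, $3, $5 ; 0/10/0/0/14/13
#2 bne  $1, $5, L7 ; 0/10/0/0/14/13 ; →target
#3 addi  $4, $0, 5 ; 0/10/0/0/5/13
#7 ori   $2, $3, 14 ; 0/10/14/0/5/13
#8 ori   $1, $0, 6 ; 0/6/14/0/5/13
#9 xor  $5, $4, $5 ; 0/6/14/0/5/8

8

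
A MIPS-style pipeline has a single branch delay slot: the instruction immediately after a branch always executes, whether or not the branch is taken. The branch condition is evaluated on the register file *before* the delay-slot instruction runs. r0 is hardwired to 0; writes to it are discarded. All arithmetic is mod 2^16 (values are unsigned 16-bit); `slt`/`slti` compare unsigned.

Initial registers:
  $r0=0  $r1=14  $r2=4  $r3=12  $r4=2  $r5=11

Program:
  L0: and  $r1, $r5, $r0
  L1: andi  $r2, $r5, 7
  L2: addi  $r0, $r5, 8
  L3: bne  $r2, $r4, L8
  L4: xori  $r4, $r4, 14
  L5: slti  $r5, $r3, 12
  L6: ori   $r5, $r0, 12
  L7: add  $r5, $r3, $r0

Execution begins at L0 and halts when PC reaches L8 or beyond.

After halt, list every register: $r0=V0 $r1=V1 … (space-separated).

$r0=0 $r1=0 $r2=3 $r3=12 $r4=12 $r5=11

#0 and  $r1, $r5, $r0 ; 0/0/4/12/2/11
#1 andi  $r2, $r5, 7 ; 0/0/3/12/2/11
#2 addi  $r0, $r5, 8 ; 0/0/3/12/2/11
#3 bne  $r2, $r4, L8 ; 0/0/3/12/2/11 ; →target
#4 xori  $r4, $r4, 14 ; 0/0/3/12/12/11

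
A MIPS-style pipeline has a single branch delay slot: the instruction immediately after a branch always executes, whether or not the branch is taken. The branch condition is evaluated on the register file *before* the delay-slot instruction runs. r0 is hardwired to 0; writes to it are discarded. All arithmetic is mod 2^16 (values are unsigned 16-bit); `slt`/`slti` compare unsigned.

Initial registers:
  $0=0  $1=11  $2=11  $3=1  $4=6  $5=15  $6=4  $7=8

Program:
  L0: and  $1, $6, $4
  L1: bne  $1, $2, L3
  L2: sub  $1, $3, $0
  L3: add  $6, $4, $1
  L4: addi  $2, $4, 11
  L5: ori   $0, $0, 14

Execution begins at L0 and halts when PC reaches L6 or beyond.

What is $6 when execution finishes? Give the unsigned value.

PC=0  and  $1, $6, $4        | $0=0 $1=4 $2=11 $3=1 $4=6 $5=15 $6=4 $7=8
PC=1  bne  $1, $2, L3        | $0=0 $1=4 $2=11 $3=1 $4=6 $5=15 $6=4 $7=8  [TAKEN]
PC=2  sub  $1, $3, $0        | $0=0 $1=1 $2=11 $3=1 $4=6 $5=15 $6=4 $7=8
PC=3  add  $6, $4, $1        | $0=0 $1=1 $2=11 $3=1 $4=6 $5=15 $6=7 $7=8
PC=4  addi  $2, $4, 11       | $0=0 $1=1 $2=17 $3=1 $4=6 $5=15 $6=7 $7=8
PC=5  ori   $0, $0, 14       | $0=0 $1=1 $2=17 $3=1 $4=6 $5=15 $6=7 $7=8

7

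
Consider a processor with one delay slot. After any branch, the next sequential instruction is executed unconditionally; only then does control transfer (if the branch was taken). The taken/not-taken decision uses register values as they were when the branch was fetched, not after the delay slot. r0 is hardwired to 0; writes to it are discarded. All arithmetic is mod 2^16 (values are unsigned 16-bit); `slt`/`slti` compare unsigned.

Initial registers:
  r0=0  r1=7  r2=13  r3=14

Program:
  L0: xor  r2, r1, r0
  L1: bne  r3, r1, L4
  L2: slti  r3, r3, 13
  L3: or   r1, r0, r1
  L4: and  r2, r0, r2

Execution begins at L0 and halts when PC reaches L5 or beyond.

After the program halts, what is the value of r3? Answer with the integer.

0

#0 xor  r2, r1, r0 ; 0/7/7/14
#1 bne  r3, r1, L4 ; 0/7/7/14 ; →target
#2 slti  r3, r3, 13 ; 0/7/7/0
#4 and  r2, r0, r2 ; 0/7/0/0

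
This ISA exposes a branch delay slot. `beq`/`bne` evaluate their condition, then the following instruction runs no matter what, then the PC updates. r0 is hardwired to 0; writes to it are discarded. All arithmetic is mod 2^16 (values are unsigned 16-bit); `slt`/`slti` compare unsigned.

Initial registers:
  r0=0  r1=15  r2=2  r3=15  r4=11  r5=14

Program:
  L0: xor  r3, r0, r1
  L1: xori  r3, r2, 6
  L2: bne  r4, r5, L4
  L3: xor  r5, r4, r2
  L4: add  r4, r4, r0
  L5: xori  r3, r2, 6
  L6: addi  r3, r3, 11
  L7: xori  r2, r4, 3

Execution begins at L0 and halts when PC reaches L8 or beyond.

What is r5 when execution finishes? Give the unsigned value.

PC=0  xor  r3, r0, r1        | r0=0 r1=15 r2=2 r3=15 r4=11 r5=14
PC=1  xori  r3, r2, 6        | r0=0 r1=15 r2=2 r3=4 r4=11 r5=14
PC=2  bne  r4, r5, L4        | r0=0 r1=15 r2=2 r3=4 r4=11 r5=14  [TAKEN]
PC=3  xor  r5, r4, r2        | r0=0 r1=15 r2=2 r3=4 r4=11 r5=9
PC=4  add  r4, r4, r0        | r0=0 r1=15 r2=2 r3=4 r4=11 r5=9
PC=5  xori  r3, r2, 6        | r0=0 r1=15 r2=2 r3=4 r4=11 r5=9
PC=6  addi  r3, r3, 11       | r0=0 r1=15 r2=2 r3=15 r4=11 r5=9
PC=7  xori  r2, r4, 3        | r0=0 r1=15 r2=8 r3=15 r4=11 r5=9

9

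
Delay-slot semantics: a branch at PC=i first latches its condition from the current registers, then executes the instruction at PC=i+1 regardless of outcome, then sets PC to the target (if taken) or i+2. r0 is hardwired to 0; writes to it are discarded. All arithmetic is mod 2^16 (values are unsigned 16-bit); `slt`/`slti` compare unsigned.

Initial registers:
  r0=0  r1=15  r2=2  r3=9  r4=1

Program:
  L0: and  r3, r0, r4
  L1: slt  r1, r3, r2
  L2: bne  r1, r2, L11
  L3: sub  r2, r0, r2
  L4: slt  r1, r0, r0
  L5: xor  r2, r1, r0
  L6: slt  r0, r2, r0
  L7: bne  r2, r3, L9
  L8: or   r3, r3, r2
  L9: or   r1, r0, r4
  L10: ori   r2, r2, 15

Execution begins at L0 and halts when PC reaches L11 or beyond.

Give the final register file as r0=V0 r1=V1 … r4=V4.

[0] and  r3, r0, r4  →  {r0:0, r1:15, r2:2, r3:0, r4:1}
[1] slt  r1, r3, r2  →  {r0:0, r1:1, r2:2, r3:0, r4:1}
[2] bne  r1, r2, L11  →  {r0:0, r1:1, r2:2, r3:0, r4:1}  ⟨branch taken⟩
[3] sub  r2, r0, r2  →  {r0:0, r1:1, r2:65534, r3:0, r4:1}

r0=0 r1=1 r2=65534 r3=0 r4=1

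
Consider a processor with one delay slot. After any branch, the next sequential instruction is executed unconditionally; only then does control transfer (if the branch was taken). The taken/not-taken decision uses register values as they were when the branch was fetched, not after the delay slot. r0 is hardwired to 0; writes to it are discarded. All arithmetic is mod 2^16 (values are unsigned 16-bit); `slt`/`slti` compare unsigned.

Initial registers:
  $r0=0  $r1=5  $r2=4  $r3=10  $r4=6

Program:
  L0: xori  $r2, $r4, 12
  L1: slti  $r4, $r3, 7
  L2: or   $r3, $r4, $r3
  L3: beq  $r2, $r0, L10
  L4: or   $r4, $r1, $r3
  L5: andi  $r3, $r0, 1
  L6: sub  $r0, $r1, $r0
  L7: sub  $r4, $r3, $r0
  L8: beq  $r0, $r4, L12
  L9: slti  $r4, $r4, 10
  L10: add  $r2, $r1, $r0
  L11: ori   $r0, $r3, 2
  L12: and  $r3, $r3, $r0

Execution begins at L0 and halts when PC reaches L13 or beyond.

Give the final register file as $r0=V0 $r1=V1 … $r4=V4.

#0 xori  $r2, $r4, 12 ; 0/5/10/10/6
#1 slti  $r4, $r3, 7 ; 0/5/10/10/0
#2 or   $r3, $r4, $r3 ; 0/5/10/10/0
#3 beq  $r2, $r0, L10 ; 0/5/10/10/0 ; →fallthru
#4 or   $r4, $r1, $r3 ; 0/5/10/10/15
#5 andi  $r3, $r0, 1 ; 0/5/10/0/15
#6 sub  $r0, $r1, $r0 ; 0/5/10/0/15
#7 sub  $r4, $r3, $r0 ; 0/5/10/0/0
#8 beq  $r0, $r4, L12 ; 0/5/10/0/0 ; →target
#9 slti  $r4, $r4, 10 ; 0/5/10/0/1
#12 and  $r3, $r3, $r0 ; 0/5/10/0/1

$r0=0 $r1=5 $r2=10 $r3=0 $r4=1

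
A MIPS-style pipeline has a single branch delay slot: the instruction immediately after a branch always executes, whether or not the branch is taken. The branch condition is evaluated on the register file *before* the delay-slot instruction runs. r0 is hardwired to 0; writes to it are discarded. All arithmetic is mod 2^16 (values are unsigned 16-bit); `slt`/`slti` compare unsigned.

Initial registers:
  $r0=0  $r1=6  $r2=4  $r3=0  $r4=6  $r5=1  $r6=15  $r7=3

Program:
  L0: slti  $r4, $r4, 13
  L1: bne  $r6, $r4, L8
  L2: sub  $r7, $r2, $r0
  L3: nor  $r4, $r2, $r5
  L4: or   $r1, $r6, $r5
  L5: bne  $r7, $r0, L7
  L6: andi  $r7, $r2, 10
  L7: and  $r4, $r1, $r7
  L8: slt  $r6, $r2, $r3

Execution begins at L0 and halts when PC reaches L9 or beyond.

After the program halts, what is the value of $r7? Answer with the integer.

PC=0  slti  $r4, $r4, 13     | $r0=0 $r1=6 $r2=4 $r3=0 $r4=1 $r5=1 $r6=15 $r7=3
PC=1  bne  $r6, $r4, L8      | $r0=0 $r1=6 $r2=4 $r3=0 $r4=1 $r5=1 $r6=15 $r7=3  [TAKEN]
PC=2  sub  $r7, $r2, $r0     | $r0=0 $r1=6 $r2=4 $r3=0 $r4=1 $r5=1 $r6=15 $r7=4
PC=8  slt  $r6, $r2, $r3     | $r0=0 $r1=6 $r2=4 $r3=0 $r4=1 $r5=1 $r6=0 $r7=4

4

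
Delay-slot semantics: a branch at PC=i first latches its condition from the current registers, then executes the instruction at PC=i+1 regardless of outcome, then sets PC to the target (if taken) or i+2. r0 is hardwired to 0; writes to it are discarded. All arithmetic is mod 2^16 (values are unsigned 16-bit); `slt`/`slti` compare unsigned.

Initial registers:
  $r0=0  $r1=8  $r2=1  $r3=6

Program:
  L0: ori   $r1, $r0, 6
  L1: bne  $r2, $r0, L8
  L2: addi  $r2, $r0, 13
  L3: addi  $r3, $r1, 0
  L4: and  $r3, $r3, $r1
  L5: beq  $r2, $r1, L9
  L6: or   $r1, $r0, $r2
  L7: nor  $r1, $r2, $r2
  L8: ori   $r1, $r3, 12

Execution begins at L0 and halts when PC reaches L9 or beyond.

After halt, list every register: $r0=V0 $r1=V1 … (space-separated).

$r0=0 $r1=14 $r2=13 $r3=6

#0 ori   $r1, $r0, 6 ; 0/6/1/6
#1 bne  $r2, $r0, L8 ; 0/6/1/6 ; →target
#2 addi  $r2, $r0, 13 ; 0/6/13/6
#8 ori   $r1, $r3, 12 ; 0/14/13/6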